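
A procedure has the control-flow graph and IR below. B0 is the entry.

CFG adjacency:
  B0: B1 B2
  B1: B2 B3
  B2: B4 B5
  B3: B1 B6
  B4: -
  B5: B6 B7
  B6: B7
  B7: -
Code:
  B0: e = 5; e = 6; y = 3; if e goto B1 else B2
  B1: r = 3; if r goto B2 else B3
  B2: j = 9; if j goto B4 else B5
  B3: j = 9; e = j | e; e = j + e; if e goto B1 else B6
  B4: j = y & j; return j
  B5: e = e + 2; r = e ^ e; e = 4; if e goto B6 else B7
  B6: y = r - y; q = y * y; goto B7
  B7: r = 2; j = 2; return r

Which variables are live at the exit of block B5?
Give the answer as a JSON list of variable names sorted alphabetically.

Answer: ["r", "y"]

Derivation:
Block summaries:
  B0: def={e,y} ue=∅
  B1: def={r} ue=∅
  B2: def={j} ue=∅
  B3: def={e,j} ue={e}
  B4: def={j} ue={j,y}
  B5: def={e,r} ue={e}
  B6: def={q,y} ue={r,y}
  B7: def={j,r} ue=∅

Liveness:
  B0: in=∅ out={e,y}
  B1: in={e,y} out={e,r,y}
  B2: in={e,y} out={e,j,y}
  B3: in={e,r,y} out={e,r,y}
  B4: in={j,y} out=∅
  B5: in={e,y} out={r,y}
  B6: in={r,y} out=∅
  B7: in=∅ out=∅

live-out(B5) = ["r", "y"]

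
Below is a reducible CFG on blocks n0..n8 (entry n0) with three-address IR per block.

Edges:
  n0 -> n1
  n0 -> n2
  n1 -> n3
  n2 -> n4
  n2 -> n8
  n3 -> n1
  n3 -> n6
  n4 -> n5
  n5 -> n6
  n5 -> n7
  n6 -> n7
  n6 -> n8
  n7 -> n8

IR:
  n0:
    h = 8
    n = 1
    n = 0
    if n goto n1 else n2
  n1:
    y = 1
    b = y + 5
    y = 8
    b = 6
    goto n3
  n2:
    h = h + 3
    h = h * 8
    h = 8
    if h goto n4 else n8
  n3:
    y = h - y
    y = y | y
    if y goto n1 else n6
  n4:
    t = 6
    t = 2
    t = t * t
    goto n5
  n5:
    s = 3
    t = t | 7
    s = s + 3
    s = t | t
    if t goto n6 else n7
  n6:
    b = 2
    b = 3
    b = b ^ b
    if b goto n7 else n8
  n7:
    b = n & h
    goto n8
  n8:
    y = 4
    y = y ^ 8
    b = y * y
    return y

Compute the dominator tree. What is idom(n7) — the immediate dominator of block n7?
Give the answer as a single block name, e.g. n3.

Answer: n0

Working:
idom tree: n1←n0 n2←n0 n3←n1 n4←n2 n5←n4 n6←n0 n7←n0 n8←n0
Dom at joins:
  n1: preds {n0,n3}: {n0} ∩ {n0,n1,n3} = {n0}; idom=n0
  n6: preds {n3,n5}: {n0,n1,n3} ∩ {n0,n2,n4,n5} = {n0}; idom=n0
  n7: preds {n5,n6}: {n0,n2,n4,n5} ∩ {n0,n6} = {n0}; idom=n0
  n8: preds {n2,n6,n7}: {n0,n2} ∩ {n0,n6} ∩ {n0,n7} = {n0}; idom=n0

idom(n7) = n0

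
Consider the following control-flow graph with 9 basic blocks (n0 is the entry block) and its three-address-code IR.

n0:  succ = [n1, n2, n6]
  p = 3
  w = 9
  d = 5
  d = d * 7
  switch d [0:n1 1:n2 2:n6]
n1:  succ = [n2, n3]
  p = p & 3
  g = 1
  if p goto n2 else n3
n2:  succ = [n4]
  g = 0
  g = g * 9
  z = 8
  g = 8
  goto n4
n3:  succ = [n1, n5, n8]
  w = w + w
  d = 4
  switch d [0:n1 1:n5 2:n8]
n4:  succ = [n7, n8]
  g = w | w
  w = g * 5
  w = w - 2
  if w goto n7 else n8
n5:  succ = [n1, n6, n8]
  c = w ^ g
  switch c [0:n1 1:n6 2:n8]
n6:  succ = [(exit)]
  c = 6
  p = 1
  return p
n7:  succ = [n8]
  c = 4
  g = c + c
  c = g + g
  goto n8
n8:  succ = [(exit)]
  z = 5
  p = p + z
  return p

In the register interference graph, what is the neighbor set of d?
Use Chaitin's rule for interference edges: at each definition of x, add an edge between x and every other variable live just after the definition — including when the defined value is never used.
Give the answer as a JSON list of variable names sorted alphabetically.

Per-block:
  n0 def {d,p,w} use ∅
  n1 def {g,p} use {p}
  n2 def {g,z} use ∅
  n3 def {d,w} use {w}
  n4 def {g,w} use {w}
  n5 def {c} use {g,w}
  n6 def {c,p} use ∅
  n7 def {c,g} use ∅
  n8 def {p,z} use {p}

Backward fixpoint:
  n0 li=∅ lo={p,w}
  n1 li={p,w} lo={g,p,w}
  n2 li={p,w} lo={p,w}
  n3 li={g,p,w} lo={g,p,w}
  n4 li={p,w} lo={p}
  n5 li={g,p,w} lo={p,w}
  n6 li=∅ lo=∅
  n7 li={p} lo={p}
  n8 li={p} lo=∅

Interfere edges:
  c: {p,w}
  d: {g,p,w}
  g: {d,p,w}
  p: {c,d,g,w,z}
  w: {c,d,g,p,z}
  z: {p,w}

N(d) = ["g", "p", "w"]

Answer: ["g", "p", "w"]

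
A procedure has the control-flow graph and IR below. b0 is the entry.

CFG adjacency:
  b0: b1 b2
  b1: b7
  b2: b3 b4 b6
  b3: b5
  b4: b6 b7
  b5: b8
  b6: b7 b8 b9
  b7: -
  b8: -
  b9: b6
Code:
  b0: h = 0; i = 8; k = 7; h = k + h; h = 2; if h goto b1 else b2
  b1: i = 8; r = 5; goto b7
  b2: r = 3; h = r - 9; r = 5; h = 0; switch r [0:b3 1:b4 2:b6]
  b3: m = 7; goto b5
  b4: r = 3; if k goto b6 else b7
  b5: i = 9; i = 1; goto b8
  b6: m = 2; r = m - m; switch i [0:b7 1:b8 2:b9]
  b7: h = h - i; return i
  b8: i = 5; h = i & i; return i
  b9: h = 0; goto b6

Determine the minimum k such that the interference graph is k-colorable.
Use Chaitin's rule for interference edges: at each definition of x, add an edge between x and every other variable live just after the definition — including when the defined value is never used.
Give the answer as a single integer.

Answer: 4

Derivation:
Block summaries:
  b0: def={h,i,k} ue=∅
  b1: def={i,r} ue=∅
  b2: def={h,r} ue=∅
  b3: def={m} ue=∅
  b4: def={r} ue={k}
  b5: def={i} ue=∅
  b6: def={m,r} ue={i}
  b7: def={h} ue={h,i}
  b8: def={h,i} ue=∅
  b9: def={h} ue=∅

Liveness:
  b0: in=∅ out={h,i,k}
  b1: in={h} out={h,i}
  b2: in={i,k} out={h,i,k}
  b3: in=∅ out=∅
  b4: in={h,i,k} out={h,i}
  b5: in=∅ out=∅
  b6: in={h,i} out={h,i}
  b7: in={h,i} out=∅
  b8: in=∅ out=∅
  b9: in={i} out={h,i}

Interfere edges:
  h: {i,k,m,r}
  i: {h,k,m,r}
  k: {h,i,r}
  m: {h,i}
  r: {h,i,k}

Colouring:
  clique {h,i,k,r} ⇒ need ≥ 4
  4-colouring: r0={h}  r1={i}  r2={k,m}  r3={r}
  χ = 4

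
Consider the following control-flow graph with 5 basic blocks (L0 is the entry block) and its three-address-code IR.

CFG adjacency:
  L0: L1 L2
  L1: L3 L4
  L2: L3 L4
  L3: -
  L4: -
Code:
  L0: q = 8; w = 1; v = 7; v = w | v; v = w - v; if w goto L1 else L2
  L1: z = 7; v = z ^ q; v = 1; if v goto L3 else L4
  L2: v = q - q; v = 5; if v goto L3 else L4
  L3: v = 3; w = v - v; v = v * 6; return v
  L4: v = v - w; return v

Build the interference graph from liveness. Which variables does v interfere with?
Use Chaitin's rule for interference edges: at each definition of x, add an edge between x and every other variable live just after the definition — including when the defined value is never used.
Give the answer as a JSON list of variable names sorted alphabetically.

Answer: ["q", "w"]

Analysis:
Per-block:
  L0: def={q,v,w} ue=∅
  L1: def={v,z} ue={q}
  L2: def={v} ue={q}
  L3: def={v,w} ue=∅
  L4: def={v} ue={v,w}

Liveness:
  L0 li=∅ lo={q,w}
  L1 li={q,w} lo={v,w}
  L2 li={q,w} lo={v,w}
  L3 li=∅ lo=∅
  L4 li={v,w} lo=∅

Conflict graph:
  q: {v,w,z}
  v: {q,w}
  w: {q,v,z}
  z: {q,w}

N(v) = ["q", "w"]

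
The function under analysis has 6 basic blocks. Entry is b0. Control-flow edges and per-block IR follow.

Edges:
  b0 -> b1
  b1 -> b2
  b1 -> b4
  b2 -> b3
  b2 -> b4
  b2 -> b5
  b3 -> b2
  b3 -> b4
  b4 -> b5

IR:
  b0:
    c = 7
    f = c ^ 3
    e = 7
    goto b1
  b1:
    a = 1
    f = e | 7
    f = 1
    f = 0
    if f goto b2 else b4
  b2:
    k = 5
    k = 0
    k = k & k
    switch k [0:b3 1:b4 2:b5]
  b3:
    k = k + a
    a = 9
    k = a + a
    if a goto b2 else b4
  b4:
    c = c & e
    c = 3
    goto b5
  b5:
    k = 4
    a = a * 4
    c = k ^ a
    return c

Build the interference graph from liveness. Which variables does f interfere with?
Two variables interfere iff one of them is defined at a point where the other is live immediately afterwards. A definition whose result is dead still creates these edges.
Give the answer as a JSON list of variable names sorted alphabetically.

Per-block:
  b0: {c,e,f} / ∅
  b1: {a,f} / {e}
  b2: {k} / ∅
  b3: {a,k} / {a,k}
  b4: {c} / {c,e}
  b5: {a,c,k} / {a}

Liveness:
  live b0: ∅→{c,e}
  live b1: {c,e}→{a,c,e}
  live b2: {a,c,e}→{a,c,e,k}
  live b3: {a,c,e,k}→{a,c,e}
  live b4: {a,c,e}→{a}
  live b5: {a}→∅

Conflict graph:
  a: {c,e,f,k}
  c: {a,e,f,k}
  e: {a,c,f,k}
  f: {a,c,e}
  k: {a,c,e}

N(f) = ["a", "c", "e"]

Answer: ["a", "c", "e"]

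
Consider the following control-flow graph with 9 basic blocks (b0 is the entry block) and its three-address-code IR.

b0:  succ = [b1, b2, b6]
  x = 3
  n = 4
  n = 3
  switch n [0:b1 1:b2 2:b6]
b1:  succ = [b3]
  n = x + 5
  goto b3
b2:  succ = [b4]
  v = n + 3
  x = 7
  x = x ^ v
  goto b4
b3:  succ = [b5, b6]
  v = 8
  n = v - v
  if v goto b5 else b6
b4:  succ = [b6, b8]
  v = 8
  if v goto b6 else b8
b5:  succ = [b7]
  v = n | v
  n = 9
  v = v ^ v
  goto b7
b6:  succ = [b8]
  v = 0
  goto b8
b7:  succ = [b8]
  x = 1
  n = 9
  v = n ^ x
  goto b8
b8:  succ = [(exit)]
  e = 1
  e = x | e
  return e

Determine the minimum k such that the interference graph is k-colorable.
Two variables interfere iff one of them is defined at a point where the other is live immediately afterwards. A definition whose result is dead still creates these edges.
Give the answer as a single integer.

Answer: 3

Derivation:
def/use:
  b0 def {n,x} use ∅
  b1 def {n} use {x}
  b2 def {v,x} use {n}
  b3 def {n,v} use ∅
  b4 def {v} use ∅
  b5 def {n,v} use {n,v}
  b6 def {v} use ∅
  b7 def {n,v,x} use ∅
  b8 def {e} use {x}

Live sets:
  b0 li=∅ lo={n,x}
  b1 li={x} lo={x}
  b2 li={n} lo={x}
  b3 li={x} lo={n,v,x}
  b4 li={x} lo={x}
  b5 li={n,v} lo=∅
  b6 li={x} lo={x}
  b7 li=∅ lo={x}
  b8 li={x} lo=∅

Interfere edges:
  e — {x}
  n — {v,x}
  v — {n,x}
  x — {e,n,v}

Chromatic number:
  lower bound: {n,v,x} mutually conflict ⇒ χ ≥ 3
  assign e→c1 n→c1 v→c2 x→c0 — no edge inside a register ⇒ χ ≤ 3
  χ = 3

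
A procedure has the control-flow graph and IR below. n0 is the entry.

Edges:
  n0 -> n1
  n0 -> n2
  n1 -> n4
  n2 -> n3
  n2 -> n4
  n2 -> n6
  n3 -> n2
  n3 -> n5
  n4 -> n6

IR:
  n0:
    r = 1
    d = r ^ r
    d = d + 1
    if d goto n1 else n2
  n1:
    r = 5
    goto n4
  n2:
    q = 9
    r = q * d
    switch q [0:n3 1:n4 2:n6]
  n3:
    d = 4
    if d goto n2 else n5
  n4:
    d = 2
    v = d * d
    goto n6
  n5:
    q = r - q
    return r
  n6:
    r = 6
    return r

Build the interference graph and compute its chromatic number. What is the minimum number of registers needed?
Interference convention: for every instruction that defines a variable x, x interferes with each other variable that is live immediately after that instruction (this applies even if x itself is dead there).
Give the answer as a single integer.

Answer: 3

Analysis:
Block summaries:
  n0 def {d,r} use ∅
  n1 def {r} use ∅
  n2 def {q,r} use {d}
  n3 def {d} use ∅
  n4 def {d,v} use ∅
  n5 def {q} use {q,r}
  n6 def {r} use ∅

Live sets:
  live n0: ∅→{d}
  live n1: ∅→∅
  live n2: {d}→{q,r}
  live n3: {q,r}→{d,q,r}
  live n4: ∅→∅
  live n5: {q,r}→∅
  live n6: ∅→∅

Interference:
  d: {q,r}
  q: {d,r}
  r: {d,q}
  v: ∅

Chromatic number:
  {d,q,r} pairwise interfere (3-clique) ⇒ χ ≥ 3
  3-colouring: c0={d,v}  c1={q}  c2={r}
  χ = 3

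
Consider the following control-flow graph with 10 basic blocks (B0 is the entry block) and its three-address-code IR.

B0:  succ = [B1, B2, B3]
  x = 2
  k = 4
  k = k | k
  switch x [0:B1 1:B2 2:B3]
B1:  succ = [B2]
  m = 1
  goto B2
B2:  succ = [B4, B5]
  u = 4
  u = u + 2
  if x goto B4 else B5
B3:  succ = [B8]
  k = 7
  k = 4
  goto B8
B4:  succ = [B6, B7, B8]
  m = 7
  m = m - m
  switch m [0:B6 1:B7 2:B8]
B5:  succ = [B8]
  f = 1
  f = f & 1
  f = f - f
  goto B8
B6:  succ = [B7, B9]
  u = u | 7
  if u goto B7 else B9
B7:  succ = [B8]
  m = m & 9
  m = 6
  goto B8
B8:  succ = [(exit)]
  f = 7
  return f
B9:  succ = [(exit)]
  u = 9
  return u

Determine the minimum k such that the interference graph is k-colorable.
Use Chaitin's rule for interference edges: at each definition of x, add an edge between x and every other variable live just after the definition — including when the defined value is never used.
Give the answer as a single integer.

Block summaries:
  B0 def {k,x} use ∅
  B1 def {m} use ∅
  B2 def {u} use {x}
  B3 def {k} use ∅
  B4 def {m} use ∅
  B5 def {f} use ∅
  B6 def {u} use {u}
  B7 def {m} use {m}
  B8 def {f} use ∅
  B9 def {u} use ∅

Backward fixpoint:
  B0 li=∅ lo={x}
  B1 li={x} lo={x}
  B2 li={x} lo={u}
  B3 li=∅ lo=∅
  B4 li={u} lo={m,u}
  B5 li=∅ lo=∅
  B6 li={m,u} lo={m}
  B7 li={m} lo=∅
  B8 li=∅ lo=∅
  B9 li=∅ lo=∅

Interference:
  f: ∅
  k: {x}
  m: {u,x}
  u: {m,x}
  x: {k,m,u}

Colouring:
  lower bound: {m,u,x} mutually conflict ⇒ χ ≥ 3
  assign f→c0 k→c1 m→c1 u→c2 x→c0 — no edge inside a register ⇒ χ ≤ 3
  χ = 3

Answer: 3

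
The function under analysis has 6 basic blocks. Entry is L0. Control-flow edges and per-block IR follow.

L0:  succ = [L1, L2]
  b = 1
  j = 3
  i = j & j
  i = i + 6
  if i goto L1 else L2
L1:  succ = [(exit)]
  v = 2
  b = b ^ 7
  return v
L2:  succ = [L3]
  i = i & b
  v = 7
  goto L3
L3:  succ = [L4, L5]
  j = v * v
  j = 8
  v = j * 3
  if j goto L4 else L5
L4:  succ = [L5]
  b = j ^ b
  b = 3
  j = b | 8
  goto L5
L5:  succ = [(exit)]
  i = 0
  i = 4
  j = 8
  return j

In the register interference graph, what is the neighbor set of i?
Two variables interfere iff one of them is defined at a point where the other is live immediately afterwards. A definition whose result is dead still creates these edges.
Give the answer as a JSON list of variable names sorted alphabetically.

Answer: ["b"]

Analysis:
def/use:
  L0 def {b,i,j} use ∅
  L1 def {b,v} use {b}
  L2 def {i,v} use {b,i}
  L3 def {j,v} use {v}
  L4 def {b,j} use {b,j}
  L5 def {i,j} use ∅

Liveness:
  L0: in=∅ out={b,i}
  L1: in={b} out=∅
  L2: in={b,i} out={b,v}
  L3: in={b,v} out={b,j}
  L4: in={b,j} out=∅
  L5: in=∅ out=∅

Interfere edges:
  b: {i,j,v}
  i: {b}
  j: {b,v}
  v: {b,j}

N(i) = ["b"]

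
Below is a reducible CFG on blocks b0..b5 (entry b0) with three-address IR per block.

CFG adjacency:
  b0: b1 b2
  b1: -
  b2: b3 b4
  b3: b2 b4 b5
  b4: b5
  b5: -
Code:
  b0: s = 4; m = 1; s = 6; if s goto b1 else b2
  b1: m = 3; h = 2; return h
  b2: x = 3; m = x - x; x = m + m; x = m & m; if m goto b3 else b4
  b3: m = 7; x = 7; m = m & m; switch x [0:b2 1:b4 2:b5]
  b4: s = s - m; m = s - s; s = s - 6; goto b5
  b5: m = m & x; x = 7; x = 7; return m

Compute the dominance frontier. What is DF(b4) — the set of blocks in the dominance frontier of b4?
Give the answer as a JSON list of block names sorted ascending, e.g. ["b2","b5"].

idom tree: b1←b0 b2←b0 b3←b2 b4←b2 b5←b2
Dom at joins:
  b2: preds {b0,b3}: {b0} ∩ {b0,b2,b3} = {b0}; idom=b0
  b4: preds {b2,b3}: {b0,b2} ∩ {b0,b2,b3} = {b0,b2}; idom=b2
  b5: preds {b3,b4}: {b0,b2,b3} ∩ {b0,b2,b4} = {b0,b2}; idom=b2

DF derivation:
  b2←b0: walk · to b0
  b2←b3: walk b3→b2 to b0
  b4←b2: walk · to b2
  b4←b3: walk b3 to b2
  b5←b3: walk b3 to b2
  b5←b4: walk b4 to b2
  DF(b0)=∅
  DF(b1)=∅
  DF(b2)={b2}
  DF(b3)={b2,b4,b5}
  DF(b4)={b5}
  DF(b5)=∅

DF(b4) = ["b5"]

Answer: ["b5"]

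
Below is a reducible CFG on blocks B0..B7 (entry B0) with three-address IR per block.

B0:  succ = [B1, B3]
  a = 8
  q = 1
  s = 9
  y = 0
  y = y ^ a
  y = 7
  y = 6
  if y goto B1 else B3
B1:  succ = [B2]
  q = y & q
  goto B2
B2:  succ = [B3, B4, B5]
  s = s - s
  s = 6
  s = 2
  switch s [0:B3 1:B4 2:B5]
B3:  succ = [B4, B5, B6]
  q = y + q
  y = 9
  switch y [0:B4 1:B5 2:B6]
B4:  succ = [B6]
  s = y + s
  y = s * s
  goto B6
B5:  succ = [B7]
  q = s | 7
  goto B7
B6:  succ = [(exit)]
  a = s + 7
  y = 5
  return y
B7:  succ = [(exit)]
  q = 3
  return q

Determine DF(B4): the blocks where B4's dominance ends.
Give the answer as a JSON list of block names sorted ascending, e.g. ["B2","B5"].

Answer: ["B6"]

Derivation:
idom tree: B1←B0 B2←B1 B3←B0 B4←B0 B5←B0 B6←B0 B7←B5
Dom∩ at merges:
  B3: preds {B0,B2}: {B0} ∩ {B0,B1,B2} = {B0}; idom=B0
  B4: preds {B2,B3}: {B0,B1,B2} ∩ {B0,B3} = {B0}; idom=B0
  B5: preds {B2,B3}: {B0,B1,B2} ∩ {B0,B3} = {B0}; idom=B0
  B6: preds {B3,B4}: {B0,B3} ∩ {B0,B4} = {B0}; idom=B0

DF walk-up:
  B3←B0: walk · to B0
  B3←B2: walk B2→B1 to B0
  B4←B2: walk B2→B1 to B0
  B4←B3: walk B3 to B0
  B5←B2: walk B2→B1 to B0
  B5←B3: walk B3 to B0
  B6←B3: walk B3 to B0
  B6←B4: walk B4 to B0
  DF(B0)=∅
  DF(B1)={B3,B4,B5}
  DF(B2)={B3,B4,B5}
  DF(B3)={B4,B5,B6}
  DF(B4)={B6}
  DF(B5)=∅
  DF(B6)=∅
  DF(B7)=∅

DF(B4) = ["B6"]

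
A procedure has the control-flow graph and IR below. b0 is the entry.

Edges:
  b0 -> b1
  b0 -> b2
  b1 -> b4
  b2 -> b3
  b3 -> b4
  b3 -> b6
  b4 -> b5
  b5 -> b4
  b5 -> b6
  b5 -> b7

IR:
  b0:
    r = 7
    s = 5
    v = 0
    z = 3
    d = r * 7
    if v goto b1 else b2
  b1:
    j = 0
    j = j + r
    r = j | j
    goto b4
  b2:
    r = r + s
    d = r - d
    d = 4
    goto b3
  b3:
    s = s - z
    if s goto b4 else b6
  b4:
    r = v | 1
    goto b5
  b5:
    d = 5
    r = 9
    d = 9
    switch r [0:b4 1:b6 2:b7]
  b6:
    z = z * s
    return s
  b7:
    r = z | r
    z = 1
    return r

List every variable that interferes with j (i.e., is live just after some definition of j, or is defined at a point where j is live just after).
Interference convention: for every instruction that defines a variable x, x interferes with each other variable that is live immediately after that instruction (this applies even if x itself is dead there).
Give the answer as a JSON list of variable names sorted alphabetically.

def/use:
  b0: {d,r,s,v,z} / ∅
  b1: {j,r} / {r}
  b2: {d,r} / {d,r,s}
  b3: {s} / {s,z}
  b4: {r} / {v}
  b5: {d,r} / ∅
  b6: {z} / {s,z}
  b7: {r,z} / {r,z}

Backward fixpoint:
  b0 li=∅ lo={d,r,s,v,z}
  b1 li={r,s,v,z} lo={s,v,z}
  b2 li={d,r,s,v,z} lo={s,v,z}
  b3 li={s,v,z} lo={s,v,z}
  b4 li={s,v,z} lo={s,v,z}
  b5 li={s,v,z} lo={r,s,v,z}
  b6 li={s,z} lo=∅
  b7 li={r,z} lo=∅

Interference:
  d↔{r,s,v,z}
  j↔{r,s,v,z}
  r↔{d,j,s,v,z}
  s↔{d,j,r,v,z}
  v↔{d,j,r,s,z}
  z↔{d,j,r,s,v}

N(j) = ["r", "s", "v", "z"]

Answer: ["r", "s", "v", "z"]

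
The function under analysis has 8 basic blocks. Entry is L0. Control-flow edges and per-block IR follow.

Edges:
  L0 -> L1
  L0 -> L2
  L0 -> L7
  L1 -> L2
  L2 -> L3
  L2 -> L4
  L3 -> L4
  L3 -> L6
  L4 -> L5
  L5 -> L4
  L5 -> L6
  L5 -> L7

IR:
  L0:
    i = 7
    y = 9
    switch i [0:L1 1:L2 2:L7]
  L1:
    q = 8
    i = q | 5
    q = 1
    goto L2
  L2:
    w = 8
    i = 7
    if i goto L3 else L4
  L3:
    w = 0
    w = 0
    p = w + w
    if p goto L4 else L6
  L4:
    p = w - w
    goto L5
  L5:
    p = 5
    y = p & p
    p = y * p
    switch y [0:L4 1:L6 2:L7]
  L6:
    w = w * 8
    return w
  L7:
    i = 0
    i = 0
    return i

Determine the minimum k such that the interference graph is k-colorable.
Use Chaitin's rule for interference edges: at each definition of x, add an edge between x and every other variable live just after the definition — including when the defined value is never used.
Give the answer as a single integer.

Block summaries:
  L0 def {i,y} use ∅
  L1 def {i,q} use ∅
  L2 def {i,w} use ∅
  L3 def {p,w} use ∅
  L4 def {p} use {w}
  L5 def {p,y} use ∅
  L6 def {w} use {w}
  L7 def {i} use ∅

Liveness:
  live L0: ∅→∅
  live L1: ∅→∅
  live L2: ∅→{w}
  live L3: ∅→{w}
  live L4: {w}→{w}
  live L5: {w}→{w}
  live L6: {w}→∅
  live L7: ∅→∅

Interfere edges:
  i — {w,y}
  p — {w,y}
  q — ∅
  w — {i,p,y}
  y — {i,p,w}

Registers:
  clique {i,w,y} ⇒ need ≥ 3
  3-colouring: r0={q,w}  r1={y}  r2={i,p}
  χ = 3

Answer: 3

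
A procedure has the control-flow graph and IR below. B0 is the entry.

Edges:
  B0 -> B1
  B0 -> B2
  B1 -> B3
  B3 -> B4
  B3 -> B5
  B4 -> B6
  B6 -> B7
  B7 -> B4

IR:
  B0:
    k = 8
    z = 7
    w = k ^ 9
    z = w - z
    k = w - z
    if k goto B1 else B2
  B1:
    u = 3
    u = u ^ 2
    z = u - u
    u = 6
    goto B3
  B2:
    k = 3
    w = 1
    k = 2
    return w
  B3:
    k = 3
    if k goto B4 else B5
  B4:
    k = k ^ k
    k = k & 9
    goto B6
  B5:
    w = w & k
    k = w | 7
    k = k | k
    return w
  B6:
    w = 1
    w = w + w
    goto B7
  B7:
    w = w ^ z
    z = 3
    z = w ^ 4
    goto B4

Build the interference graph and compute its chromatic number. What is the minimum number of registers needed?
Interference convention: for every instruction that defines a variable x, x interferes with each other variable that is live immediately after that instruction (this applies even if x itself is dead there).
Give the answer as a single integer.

Answer: 3

Working:
def/use:
  B0 def {k,w,z} use ∅
  B1 def {u,z} use ∅
  B2 def {k,w} use ∅
  B3 def {k} use ∅
  B4 def {k} use {k}
  B5 def {k,w} use {k,w}
  B6 def {w} use ∅
  B7 def {w,z} use {w,z}

Liveness:
  B0: in=∅ out={w}
  B1: in={w} out={w,z}
  B2: in=∅ out=∅
  B3: in={w,z} out={k,w,z}
  B4: in={k,z} out={k,z}
  B5: in={k,w} out=∅
  B6: in={k,z} out={k,w,z}
  B7: in={k,w,z} out={k,z}

Interfere edges:
  k↔{w,z}
  u↔{w,z}
  w↔{k,u,z}
  z↔{k,u,w}

Colouring:
  clique {k,w,z} ⇒ need ≥ 3
  assign k→c2 u→c2 w→c0 z→c1 — no edge inside a register ⇒ χ ≤ 3
  χ = 3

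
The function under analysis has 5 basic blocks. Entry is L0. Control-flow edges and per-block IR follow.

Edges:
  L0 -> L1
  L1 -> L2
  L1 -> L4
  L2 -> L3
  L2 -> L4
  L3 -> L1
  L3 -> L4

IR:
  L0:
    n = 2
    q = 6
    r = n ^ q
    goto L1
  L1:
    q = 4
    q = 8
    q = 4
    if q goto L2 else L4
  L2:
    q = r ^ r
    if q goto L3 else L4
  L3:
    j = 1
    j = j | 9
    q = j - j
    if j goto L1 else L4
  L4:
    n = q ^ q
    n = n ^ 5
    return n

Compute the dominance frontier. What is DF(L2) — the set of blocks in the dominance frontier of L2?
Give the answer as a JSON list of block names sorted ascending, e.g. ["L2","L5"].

idom tree: L1←L0 L2←L1 L3←L2 L4←L1
Dom∩ at merges:
  L1: preds {L0,L3}: {L0} ∩ {L0,L1,L2,L3} = {L0}; idom=L0
  L4: preds {L1,L2,L3}: {L0,L1} ∩ {L0,L1,L2} ∩ {L0,L1,L2,L3} = {L0,L1}; idom=L1

DF walk-up:
  join L1 pred L0: · stop@L0
  join L1 pred L3: L3→L2→L1 stop@L0
  join L4 pred L1: · stop@L1
  join L4 pred L2: L2 stop@L1
  join L4 pred L3: L3→L2 stop@L1
  L0 → ∅
  L1 → {L1}
  L2 → {L1,L4}
  L3 → {L1,L4}
  L4 → ∅

DF(L2) = ["L1", "L4"]

Answer: ["L1", "L4"]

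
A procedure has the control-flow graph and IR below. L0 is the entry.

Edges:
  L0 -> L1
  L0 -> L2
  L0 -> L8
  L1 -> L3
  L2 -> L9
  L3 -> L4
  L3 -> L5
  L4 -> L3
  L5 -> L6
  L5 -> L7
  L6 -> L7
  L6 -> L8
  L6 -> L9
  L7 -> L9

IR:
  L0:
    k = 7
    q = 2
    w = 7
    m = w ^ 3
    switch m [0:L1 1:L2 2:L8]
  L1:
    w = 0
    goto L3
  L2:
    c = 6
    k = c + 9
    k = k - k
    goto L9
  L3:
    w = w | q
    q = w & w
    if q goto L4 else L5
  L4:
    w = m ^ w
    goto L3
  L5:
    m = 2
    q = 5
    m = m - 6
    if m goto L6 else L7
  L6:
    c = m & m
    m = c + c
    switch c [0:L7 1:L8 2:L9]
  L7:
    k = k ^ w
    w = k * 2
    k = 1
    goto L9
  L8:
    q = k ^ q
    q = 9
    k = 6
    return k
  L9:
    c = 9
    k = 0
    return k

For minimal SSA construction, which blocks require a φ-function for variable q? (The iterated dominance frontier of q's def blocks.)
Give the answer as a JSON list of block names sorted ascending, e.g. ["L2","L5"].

Answer: ["L3", "L8", "L9"]

Derivation:
idom tree: L1←L0 L2←L0 L3←L1 L4←L3 L5←L3 L6←L5 L7←L5 L8←L0 L9←L0
Join-block Dom:
  L3: preds {L1,L4}: {L0,L1} ∩ {L0,L1,L3,L4} = {L0,L1}; idom=L1
  L7: preds {L5,L6}: {L0,L1,L3,L5} ∩ {L0,L1,L3,L5,L6} = {L0,L1,L3,L5}; idom=L5
  L8: preds {L0,L6}: {L0} ∩ {L0,L1,L3,L5,L6} = {L0}; idom=L0
  L9: preds {L2,L6,L7}: {L0,L2} ∩ {L0,L1,L3,L5,L6} ∩ {L0,L1,L3,L5,L7} = {L0}; idom=L0

DF walk-up:
  L3←L1: walk · to L1
  L3←L4: walk L4→L3 to L1
  L7←L5: walk · to L5
  L7←L6: walk L6 to L5
  L8←L0: walk · to L0
  L8←L6: walk L6→L5→L3→L1 to L0
  L9←L2: walk L2 to L0
  L9←L6: walk L6→L5→L3→L1 to L0
  L9←L7: walk L7→L5→L3→L1 to L0
  L0: DF=∅
  L1: DF={L8,L9}
  L2: DF={L9}
  L3: DF={L3,L8,L9}
  L4: DF={L3}
  L5: DF={L8,L9}
  L6: DF={L7,L8,L9}
  L7: DF={L9}
  L8: DF=∅
  L9: DF=∅

φ for q: defs {L0,L3,L5,L8}
  DF⁺ = {L3,L8,L9}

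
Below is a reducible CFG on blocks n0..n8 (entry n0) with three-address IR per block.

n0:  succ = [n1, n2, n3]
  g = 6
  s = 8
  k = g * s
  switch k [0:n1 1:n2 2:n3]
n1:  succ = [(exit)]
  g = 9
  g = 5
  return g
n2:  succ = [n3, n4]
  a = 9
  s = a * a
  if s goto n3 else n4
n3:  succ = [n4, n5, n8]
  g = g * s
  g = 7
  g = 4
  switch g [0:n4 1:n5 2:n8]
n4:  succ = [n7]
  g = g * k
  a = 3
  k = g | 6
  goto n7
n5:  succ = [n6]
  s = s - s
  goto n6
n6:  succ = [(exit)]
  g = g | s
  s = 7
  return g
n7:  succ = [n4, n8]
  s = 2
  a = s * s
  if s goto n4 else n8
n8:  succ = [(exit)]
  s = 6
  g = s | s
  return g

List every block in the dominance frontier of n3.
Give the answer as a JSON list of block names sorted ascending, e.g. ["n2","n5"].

Answer: ["n4", "n8"]

Analysis:
idom tree: n1←n0 n2←n0 n3←n0 n4←n0 n5←n3 n6←n5 n7←n4 n8←n0
Dom at joins:
  n3: preds {n0,n2}: {n0} ∩ {n0,n2} = {n0}; idom=n0
  n4: preds {n2,n3,n7}: {n0,n2} ∩ {n0,n3} ∩ {n0,n4,n7} = {n0}; idom=n0
  n8: preds {n3,n7}: {n0,n3} ∩ {n0,n4,n7} = {n0}; idom=n0

Frontier:
  join n3 pred n0: · stop@n0
  join n3 pred n2: n2 stop@n0
  join n4 pred n2: n2 stop@n0
  join n4 pred n3: n3 stop@n0
  join n4 pred n7: n7→n4 stop@n0
  join n8 pred n3: n3 stop@n0
  join n8 pred n7: n7→n4 stop@n0
  n0: DF=∅
  n1: DF=∅
  n2: DF={n3,n4}
  n3: DF={n4,n8}
  n4: DF={n4,n8}
  n5: DF=∅
  n6: DF=∅
  n7: DF={n4,n8}
  n8: DF=∅

DF(n3) = ["n4", "n8"]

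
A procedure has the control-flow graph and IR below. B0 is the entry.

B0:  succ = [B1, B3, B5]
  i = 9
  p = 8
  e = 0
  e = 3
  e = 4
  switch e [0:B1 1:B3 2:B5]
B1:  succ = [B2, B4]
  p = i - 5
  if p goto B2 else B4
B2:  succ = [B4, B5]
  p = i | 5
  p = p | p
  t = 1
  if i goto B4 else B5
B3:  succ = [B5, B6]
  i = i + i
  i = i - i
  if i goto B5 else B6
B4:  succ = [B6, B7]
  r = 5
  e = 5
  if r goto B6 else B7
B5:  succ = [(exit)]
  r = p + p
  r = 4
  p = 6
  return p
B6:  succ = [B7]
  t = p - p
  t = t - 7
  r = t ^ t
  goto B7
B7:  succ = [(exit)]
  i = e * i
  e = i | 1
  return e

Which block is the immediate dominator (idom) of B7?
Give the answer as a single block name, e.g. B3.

Answer: B0

Analysis:
idom tree: B1←B0 B2←B1 B3←B0 B4←B1 B5←B0 B6←B0 B7←B0
Dom∩ at merges:
  B4: preds {B1,B2}: {B0,B1} ∩ {B0,B1,B2} = {B0,B1}; idom=B1
  B5: preds {B0,B2,B3}: {B0} ∩ {B0,B1,B2} ∩ {B0,B3} = {B0}; idom=B0
  B6: preds {B3,B4}: {B0,B3} ∩ {B0,B1,B4} = {B0}; idom=B0
  B7: preds {B4,B6}: {B0,B1,B4} ∩ {B0,B6} = {B0}; idom=B0

idom(B7) = B0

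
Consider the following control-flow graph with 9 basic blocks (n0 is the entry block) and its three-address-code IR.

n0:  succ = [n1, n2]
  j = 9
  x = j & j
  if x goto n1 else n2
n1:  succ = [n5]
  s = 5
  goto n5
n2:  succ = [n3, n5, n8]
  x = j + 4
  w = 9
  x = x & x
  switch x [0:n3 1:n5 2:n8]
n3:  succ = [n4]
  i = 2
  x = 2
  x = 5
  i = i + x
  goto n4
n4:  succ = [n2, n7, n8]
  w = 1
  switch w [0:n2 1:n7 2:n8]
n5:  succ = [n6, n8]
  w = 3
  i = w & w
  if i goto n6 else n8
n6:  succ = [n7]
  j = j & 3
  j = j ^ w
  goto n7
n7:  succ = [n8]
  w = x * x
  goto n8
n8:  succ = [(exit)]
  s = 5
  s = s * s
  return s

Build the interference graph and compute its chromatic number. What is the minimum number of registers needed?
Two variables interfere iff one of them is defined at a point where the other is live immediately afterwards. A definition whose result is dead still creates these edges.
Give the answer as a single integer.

Per-block:
  n0: def={j,x} ue=∅
  n1: def={s} ue=∅
  n2: def={w,x} ue={j}
  n3: def={i,x} ue=∅
  n4: def={w} ue=∅
  n5: def={i,w} ue=∅
  n6: def={j} ue={j,w}
  n7: def={w} ue={x}
  n8: def={s} ue=∅

Liveness:
  n0: in=∅ out={j,x}
  n1: in={j,x} out={j,x}
  n2: in={j} out={j,x}
  n3: in={j} out={j,x}
  n4: in={j,x} out={j,x}
  n5: in={j,x} out={j,w,x}
  n6: in={j,w,x} out={x}
  n7: in={x} out=∅
  n8: in=∅ out=∅

Conflict graph:
  i: {j,w,x}
  j: {i,s,w,x}
  s: {j,x}
  w: {i,j,x}
  x: {i,j,s,w}

Chromatic number:
  clique {i,j,w,x} ⇒ need ≥ 4
  4-colouring: r0={j}  r1={x}  r2={i,s}  r3={w}
  χ = 4

Answer: 4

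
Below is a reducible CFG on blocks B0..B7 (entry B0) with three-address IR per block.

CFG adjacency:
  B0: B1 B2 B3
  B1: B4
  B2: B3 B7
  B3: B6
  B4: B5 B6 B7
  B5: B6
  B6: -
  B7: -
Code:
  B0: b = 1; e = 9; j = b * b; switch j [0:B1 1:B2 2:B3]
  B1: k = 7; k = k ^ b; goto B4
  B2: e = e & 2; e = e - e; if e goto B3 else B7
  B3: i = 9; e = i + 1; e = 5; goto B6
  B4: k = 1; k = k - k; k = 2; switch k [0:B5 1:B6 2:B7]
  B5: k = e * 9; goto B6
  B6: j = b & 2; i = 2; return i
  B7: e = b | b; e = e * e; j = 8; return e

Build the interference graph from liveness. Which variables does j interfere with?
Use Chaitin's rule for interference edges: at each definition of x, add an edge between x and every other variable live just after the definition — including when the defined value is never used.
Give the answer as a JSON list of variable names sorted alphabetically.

Per-block:
  B0: def={b,e,j} ue=∅
  B1: def={k} ue={b}
  B2: def={e} ue={e}
  B3: def={e,i} ue=∅
  B4: def={k} ue=∅
  B5: def={k} ue={e}
  B6: def={i,j} ue={b}
  B7: def={e,j} ue={b}

Live sets:
  B0 li=∅ lo={b,e}
  B1 li={b,e} lo={b,e}
  B2 li={b,e} lo={b}
  B3 li={b} lo={b}
  B4 li={b,e} lo={b,e}
  B5 li={b,e} lo={b}
  B6 li={b} lo=∅
  B7 li={b} lo=∅

Interference:
  b: {e,i,j,k}
  e: {b,j,k}
  i: {b}
  j: {b,e}
  k: {b,e}

N(j) = ["b", "e"]

Answer: ["b", "e"]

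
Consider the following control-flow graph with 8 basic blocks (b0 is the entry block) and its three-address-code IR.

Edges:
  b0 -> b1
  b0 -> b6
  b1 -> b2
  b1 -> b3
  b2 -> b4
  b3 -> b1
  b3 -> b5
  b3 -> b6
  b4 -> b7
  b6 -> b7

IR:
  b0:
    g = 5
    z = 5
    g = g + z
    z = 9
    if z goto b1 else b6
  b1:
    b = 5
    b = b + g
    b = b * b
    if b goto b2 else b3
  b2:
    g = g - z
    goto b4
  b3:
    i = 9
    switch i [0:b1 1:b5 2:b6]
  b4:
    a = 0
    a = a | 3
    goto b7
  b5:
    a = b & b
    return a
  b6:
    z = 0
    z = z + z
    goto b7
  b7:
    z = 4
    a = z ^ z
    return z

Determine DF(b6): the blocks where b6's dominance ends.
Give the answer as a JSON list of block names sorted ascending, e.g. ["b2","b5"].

Answer: ["b7"]

Working:
idom tree: b1←b0 b2←b1 b3←b1 b4←b2 b5←b3 b6←b0 b7←b0
Dom∩ at merges:
  b1: preds {b0,b3}: {b0} ∩ {b0,b1,b3} = {b0}; idom=b0
  b6: preds {b0,b3}: {b0} ∩ {b0,b1,b3} = {b0}; idom=b0
  b7: preds {b4,b6}: {b0,b1,b2,b4} ∩ {b0,b6} = {b0}; idom=b0

Frontier:
  join b1 pred b0: · stop@b0
  join b1 pred b3: b3→b1 stop@b0
  join b6 pred b0: · stop@b0
  join b6 pred b3: b3→b1 stop@b0
  join b7 pred b4: b4→b2→b1 stop@b0
  join b7 pred b6: b6 stop@b0
  b0: DF=∅
  b1: DF={b1,b6,b7}
  b2: DF={b7}
  b3: DF={b1,b6}
  b4: DF={b7}
  b5: DF=∅
  b6: DF={b7}
  b7: DF=∅

DF(b6) = ["b7"]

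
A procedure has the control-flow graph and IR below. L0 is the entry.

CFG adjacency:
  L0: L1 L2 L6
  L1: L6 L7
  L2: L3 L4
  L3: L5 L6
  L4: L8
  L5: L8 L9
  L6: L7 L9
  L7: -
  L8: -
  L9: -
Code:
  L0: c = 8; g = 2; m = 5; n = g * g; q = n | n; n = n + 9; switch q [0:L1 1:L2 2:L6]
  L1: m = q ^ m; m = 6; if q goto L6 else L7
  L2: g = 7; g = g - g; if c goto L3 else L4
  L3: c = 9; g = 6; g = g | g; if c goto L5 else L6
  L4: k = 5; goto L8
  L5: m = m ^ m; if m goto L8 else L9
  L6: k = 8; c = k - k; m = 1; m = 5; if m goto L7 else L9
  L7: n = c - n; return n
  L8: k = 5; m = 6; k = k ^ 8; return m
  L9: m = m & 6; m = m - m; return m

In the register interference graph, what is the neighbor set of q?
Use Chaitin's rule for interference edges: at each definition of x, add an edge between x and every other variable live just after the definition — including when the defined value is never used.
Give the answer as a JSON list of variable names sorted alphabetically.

Per-block:
  L0: def={c,g,m,n,q} ue=∅
  L1: def={m} ue={m,q}
  L2: def={g} ue={c}
  L3: def={c,g} ue=∅
  L4: def={k} ue=∅
  L5: def={m} ue={m}
  L6: def={c,k,m} ue=∅
  L7: def={n} ue={c,n}
  L8: def={k,m} ue=∅
  L9: def={m} ue={m}

Liveness:
  L0 li=∅ lo={c,m,n,q}
  L1 li={c,m,n,q} lo={c,n}
  L2 li={c,m,n} lo={m,n}
  L3 li={m,n} lo={m,n}
  L4 li=∅ lo=∅
  L5 li={m} lo={m}
  L6 li={n} lo={c,m,n}
  L7 li={c,n} lo=∅
  L8 li=∅ lo=∅
  L9 li={m} lo=∅

Interference:
  c — {g,m,n,q}
  g — {c,m,n}
  k — {m,n}
  m — {c,g,k,n,q}
  n — {c,g,k,m,q}
  q — {c,m,n}

N(q) = ["c", "m", "n"]

Answer: ["c", "m", "n"]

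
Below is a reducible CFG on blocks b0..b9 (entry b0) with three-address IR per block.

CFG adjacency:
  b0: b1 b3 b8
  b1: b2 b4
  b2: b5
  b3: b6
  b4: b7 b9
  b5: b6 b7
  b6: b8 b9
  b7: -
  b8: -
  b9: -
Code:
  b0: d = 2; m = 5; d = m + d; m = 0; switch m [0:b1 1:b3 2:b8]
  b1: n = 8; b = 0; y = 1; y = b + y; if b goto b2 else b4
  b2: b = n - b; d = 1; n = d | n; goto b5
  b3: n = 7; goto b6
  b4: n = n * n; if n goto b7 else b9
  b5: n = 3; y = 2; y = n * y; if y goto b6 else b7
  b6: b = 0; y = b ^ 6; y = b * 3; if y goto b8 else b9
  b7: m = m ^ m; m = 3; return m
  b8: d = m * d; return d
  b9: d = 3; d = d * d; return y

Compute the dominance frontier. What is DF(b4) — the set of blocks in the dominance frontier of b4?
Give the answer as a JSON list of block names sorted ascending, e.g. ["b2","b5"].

idom tree: b1←b0 b2←b1 b3←b0 b4←b1 b5←b2 b6←b0 b7←b1 b8←b0 b9←b0
Dom∩ at merges:
  b6: preds {b3,b5}: {b0,b3} ∩ {b0,b1,b2,b5} = {b0}; idom=b0
  b7: preds {b4,b5}: {b0,b1,b4} ∩ {b0,b1,b2,b5} = {b0,b1}; idom=b1
  b8: preds {b0,b6}: {b0} ∩ {b0,b6} = {b0}; idom=b0
  b9: preds {b4,b6}: {b0,b1,b4} ∩ {b0,b6} = {b0}; idom=b0

Frontier:
  join b6 pred b3: b3 stop@b0
  join b6 pred b5: b5→b2→b1 stop@b0
  join b7 pred b4: b4 stop@b1
  join b7 pred b5: b5→b2 stop@b1
  join b8 pred b0: · stop@b0
  join b8 pred b6: b6 stop@b0
  join b9 pred b4: b4→b1 stop@b0
  join b9 pred b6: b6 stop@b0
  b0: DF=∅
  b1: DF={b6,b9}
  b2: DF={b6,b7}
  b3: DF={b6}
  b4: DF={b7,b9}
  b5: DF={b6,b7}
  b6: DF={b8,b9}
  b7: DF=∅
  b8: DF=∅
  b9: DF=∅

DF(b4) = ["b7", "b9"]

Answer: ["b7", "b9"]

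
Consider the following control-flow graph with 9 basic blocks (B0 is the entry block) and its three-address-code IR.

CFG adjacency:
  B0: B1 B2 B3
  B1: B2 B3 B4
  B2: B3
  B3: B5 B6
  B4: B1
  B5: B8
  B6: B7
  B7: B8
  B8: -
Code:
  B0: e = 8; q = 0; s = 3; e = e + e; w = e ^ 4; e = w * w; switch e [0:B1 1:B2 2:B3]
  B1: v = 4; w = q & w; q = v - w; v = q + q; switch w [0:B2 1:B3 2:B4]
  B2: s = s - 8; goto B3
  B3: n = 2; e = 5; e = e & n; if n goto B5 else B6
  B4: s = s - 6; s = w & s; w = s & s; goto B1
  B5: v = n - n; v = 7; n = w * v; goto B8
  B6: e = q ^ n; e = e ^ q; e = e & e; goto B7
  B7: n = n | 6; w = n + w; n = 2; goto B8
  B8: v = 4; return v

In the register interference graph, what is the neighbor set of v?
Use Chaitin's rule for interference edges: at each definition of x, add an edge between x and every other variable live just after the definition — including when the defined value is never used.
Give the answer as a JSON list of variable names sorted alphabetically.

Answer: ["q", "s", "w"]

Derivation:
Block summaries:
  B0 def {e,q,s,w} use ∅
  B1 def {q,v,w} use {q,w}
  B2 def {s} use {s}
  B3 def {e,n} use ∅
  B4 def {s,w} use {s,w}
  B5 def {n,v} use {n,w}
  B6 def {e} use {n,q}
  B7 def {n,w} use {n,w}
  B8 def {v} use ∅

Backward fixpoint:
  B0 li=∅ lo={q,s,w}
  B1 li={q,s,w} lo={q,s,w}
  B2 li={q,s,w} lo={q,w}
  B3 li={q,w} lo={n,q,w}
  B4 li={q,s,w} lo={q,s,w}
  B5 li={n,w} lo=∅
  B6 li={n,q,w} lo={n,w}
  B7 li={n,w} lo=∅
  B8 li=∅ lo=∅

Interference:
  e↔{n,q,s,w}
  n↔{e,q,w}
  q↔{e,n,s,v,w}
  s↔{e,q,v,w}
  v↔{q,s,w}
  w↔{e,n,q,s,v}

N(v) = ["q", "s", "w"]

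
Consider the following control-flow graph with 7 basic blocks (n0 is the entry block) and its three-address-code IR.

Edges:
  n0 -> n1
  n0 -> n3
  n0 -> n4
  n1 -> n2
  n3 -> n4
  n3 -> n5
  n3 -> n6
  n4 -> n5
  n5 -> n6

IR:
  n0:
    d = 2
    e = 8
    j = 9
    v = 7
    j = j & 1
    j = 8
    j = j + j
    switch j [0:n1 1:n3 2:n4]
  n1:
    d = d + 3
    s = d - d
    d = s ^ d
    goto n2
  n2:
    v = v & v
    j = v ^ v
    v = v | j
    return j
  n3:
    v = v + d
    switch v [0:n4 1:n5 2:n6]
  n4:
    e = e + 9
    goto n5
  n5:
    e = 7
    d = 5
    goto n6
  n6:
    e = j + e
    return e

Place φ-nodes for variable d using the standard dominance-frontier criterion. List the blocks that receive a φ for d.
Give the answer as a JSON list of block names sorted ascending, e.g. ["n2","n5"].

idom tree: n1←n0 n2←n1 n3←n0 n4←n0 n5←n0 n6←n0
Dom∩ at merges:
  n4: preds {n0,n3}: {n0} ∩ {n0,n3} = {n0}; idom=n0
  n5: preds {n3,n4}: {n0,n3} ∩ {n0,n4} = {n0}; idom=n0
  n6: preds {n3,n5}: {n0,n3} ∩ {n0,n5} = {n0}; idom=n0

Frontier:
  join n4 pred n0: · stop@n0
  join n4 pred n3: n3 stop@n0
  join n5 pred n3: n3 stop@n0
  join n5 pred n4: n4 stop@n0
  join n6 pred n3: n3 stop@n0
  join n6 pred n5: n5 stop@n0
  n0: DF=∅
  n1: DF=∅
  n2: DF=∅
  n3: DF={n4,n5,n6}
  n4: DF={n5}
  n5: DF={n6}
  n6: DF=∅

φ for d: defs {n0,n1,n5}
  DF⁺ = {n6}

Answer: ["n6"]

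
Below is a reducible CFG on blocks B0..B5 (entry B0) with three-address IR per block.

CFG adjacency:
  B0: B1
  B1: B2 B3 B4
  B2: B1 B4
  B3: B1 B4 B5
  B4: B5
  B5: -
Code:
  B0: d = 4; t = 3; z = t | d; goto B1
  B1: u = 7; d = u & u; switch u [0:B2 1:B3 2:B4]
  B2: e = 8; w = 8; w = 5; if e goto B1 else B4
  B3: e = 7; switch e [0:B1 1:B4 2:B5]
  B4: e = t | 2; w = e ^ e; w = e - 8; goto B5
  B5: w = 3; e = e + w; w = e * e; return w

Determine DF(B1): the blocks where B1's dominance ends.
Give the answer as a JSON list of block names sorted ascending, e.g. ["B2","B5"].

idom tree: B1←B0 B2←B1 B3←B1 B4←B1 B5←B1
Dom at joins:
  B1: preds {B0,B2,B3}: {B0} ∩ {B0,B1,B2} ∩ {B0,B1,B3} = {B0}; idom=B0
  B4: preds {B1,B2,B3}: {B0,B1} ∩ {B0,B1,B2} ∩ {B0,B1,B3} = {B0,B1}; idom=B1
  B5: preds {B3,B4}: {B0,B1,B3} ∩ {B0,B1,B4} = {B0,B1}; idom=B1

Frontier:
  join B1 pred B0: · stop@B0
  join B1 pred B2: B2→B1 stop@B0
  join B1 pred B3: B3→B1 stop@B0
  join B4 pred B1: · stop@B1
  join B4 pred B2: B2 stop@B1
  join B4 pred B3: B3 stop@B1
  join B5 pred B3: B3 stop@B1
  join B5 pred B4: B4 stop@B1
  B0: DF=∅
  B1: DF={B1}
  B2: DF={B1,B4}
  B3: DF={B1,B4,B5}
  B4: DF={B5}
  B5: DF=∅

DF(B1) = ["B1"]

Answer: ["B1"]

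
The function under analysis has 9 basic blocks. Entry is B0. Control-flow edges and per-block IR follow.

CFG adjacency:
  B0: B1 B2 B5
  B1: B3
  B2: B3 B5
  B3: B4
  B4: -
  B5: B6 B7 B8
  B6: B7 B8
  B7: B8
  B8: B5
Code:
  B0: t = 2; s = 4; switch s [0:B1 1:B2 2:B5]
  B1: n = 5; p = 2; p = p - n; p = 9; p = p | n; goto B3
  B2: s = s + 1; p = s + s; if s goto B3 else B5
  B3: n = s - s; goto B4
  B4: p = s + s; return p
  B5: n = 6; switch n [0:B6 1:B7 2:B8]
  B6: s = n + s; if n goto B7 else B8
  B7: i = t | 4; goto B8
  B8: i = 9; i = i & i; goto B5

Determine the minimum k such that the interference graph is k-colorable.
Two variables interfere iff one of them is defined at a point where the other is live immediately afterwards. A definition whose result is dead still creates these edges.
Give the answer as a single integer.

Answer: 4

Derivation:
def/use:
  B0 def {s,t} use ∅
  B1 def {n,p} use ∅
  B2 def {p,s} use {s}
  B3 def {n} use {s}
  B4 def {p} use {s}
  B5 def {n} use ∅
  B6 def {s} use {n,s}
  B7 def {i} use {t}
  B8 def {i} use ∅

Liveness:
  B0: in=∅ out={s,t}
  B1: in={s} out={s}
  B2: in={s,t} out={s,t}
  B3: in={s} out={s}
  B4: in={s} out=∅
  B5: in={s,t} out={n,s,t}
  B6: in={n,s,t} out={s,t}
  B7: in={s,t} out={s,t}
  B8: in={s,t} out={s,t}

Interfere edges:
  i↔{s,t}
  n↔{p,s,t}
  p↔{n,s,t}
  s↔{i,n,p,t}
  t↔{i,n,p,s}

Colouring:
  lower bound: {n,p,s,t} mutually conflict ⇒ χ ≥ 4
  assign i→R2 n→R2 p→R3 s→R0 t→R1 — no edge inside a register ⇒ χ ≤ 4
  χ = 4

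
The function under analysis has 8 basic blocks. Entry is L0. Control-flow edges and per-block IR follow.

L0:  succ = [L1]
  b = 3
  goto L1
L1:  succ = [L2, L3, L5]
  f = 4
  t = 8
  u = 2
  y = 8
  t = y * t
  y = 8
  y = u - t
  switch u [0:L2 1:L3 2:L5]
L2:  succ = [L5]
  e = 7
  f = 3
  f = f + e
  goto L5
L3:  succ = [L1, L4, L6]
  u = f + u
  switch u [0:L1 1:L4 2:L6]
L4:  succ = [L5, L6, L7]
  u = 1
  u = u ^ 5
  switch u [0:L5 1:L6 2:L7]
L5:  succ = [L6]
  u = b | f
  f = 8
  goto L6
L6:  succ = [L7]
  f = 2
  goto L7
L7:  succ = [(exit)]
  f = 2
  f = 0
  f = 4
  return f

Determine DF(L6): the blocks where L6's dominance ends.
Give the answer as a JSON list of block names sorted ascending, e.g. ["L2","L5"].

Answer: ["L7"]

Analysis:
idom tree: L1←L0 L2←L1 L3←L1 L4←L3 L5←L1 L6←L1 L7←L1
Dom∩ at merges:
  L1: preds {L0,L3}: {L0} ∩ {L0,L1,L3} = {L0}; idom=L0
  L5: preds {L1,L2,L4}: {L0,L1} ∩ {L0,L1,L2} ∩ {L0,L1,L3,L4} = {L0,L1}; idom=L1
  L6: preds {L3,L4,L5}: {L0,L1,L3} ∩ {L0,L1,L3,L4} ∩ {L0,L1,L5} = {L0,L1}; idom=L1
  L7: preds {L4,L6}: {L0,L1,L3,L4} ∩ {L0,L1,L6} = {L0,L1}; idom=L1

Frontier:
  join L1 pred L0: · stop@L0
  join L1 pred L3: L3→L1 stop@L0
  join L5 pred L1: · stop@L1
  join L5 pred L2: L2 stop@L1
  join L5 pred L4: L4→L3 stop@L1
  join L6 pred L3: L3 stop@L1
  join L6 pred L4: L4→L3 stop@L1
  join L6 pred L5: L5 stop@L1
  join L7 pred L4: L4→L3 stop@L1
  join L7 pred L6: L6 stop@L1
  L0 → ∅
  L1 → {L1}
  L2 → {L5}
  L3 → {L1,L5,L6,L7}
  L4 → {L5,L6,L7}
  L5 → {L6}
  L6 → {L7}
  L7 → ∅

DF(L6) = ["L7"]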